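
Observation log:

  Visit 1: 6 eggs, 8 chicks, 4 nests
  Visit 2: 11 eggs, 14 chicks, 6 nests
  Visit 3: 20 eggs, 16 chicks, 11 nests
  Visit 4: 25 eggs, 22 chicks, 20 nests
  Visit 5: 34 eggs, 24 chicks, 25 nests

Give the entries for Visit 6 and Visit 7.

39 eggs, 30 chicks, 34 nests; 48 eggs, 32 chicks, 39 nests

Eggs: 6, 11, 20, 25, 34 → 39 → 48 (alternating steps +5, +9, +5, +9, …).
Chicks goes 8, 14, 16, 22, 24 → 30 → 32 (alternating steps +6, +2, +6, +2, …).
Nests goes 4, 6, 11, 20, 25 → 34 → 39 (always the previous value of the eggs).
Putting the parts together: 39 eggs, 30 chicks, 34 nests and then 48 eggs, 32 chicks, 39 nests.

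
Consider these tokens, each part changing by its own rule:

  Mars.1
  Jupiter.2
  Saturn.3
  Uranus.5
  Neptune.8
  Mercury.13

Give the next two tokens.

Venus.21, Earth.34

Planet — runs through the planets Mercury→Neptune: Mars, Jupiter, Saturn, Uranus, Neptune, Mercury → Venus → Earth.
Second component: each term is the sum of the two before it, so 1, 2, 3, 5, 8, 13 → 21 → 34.
Putting the parts together: Venus.21 and then Earth.34.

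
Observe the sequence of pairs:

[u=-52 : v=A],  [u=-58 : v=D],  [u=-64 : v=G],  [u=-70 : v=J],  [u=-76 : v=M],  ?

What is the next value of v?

U: −6 each step; -52, -58, -64, -70, -76 → -82.
For the v, letters move forward 3 places in the alphabet: A, D, G, J, M → P.

P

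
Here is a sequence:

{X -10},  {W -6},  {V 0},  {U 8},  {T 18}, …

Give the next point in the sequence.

{S 30}

Letter: X, W, V, U, T → S (letters move back 1 place in the alphabet).
Second slot: differences are 4, 6, 8, … (increasing by 2 each time); -10, -6, 0, 8, 18 → 30.
So the next point is {S 30}.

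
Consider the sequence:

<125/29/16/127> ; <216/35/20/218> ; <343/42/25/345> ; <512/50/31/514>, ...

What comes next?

First coordinate — perfect cubes: 5³, 6³, 7³, …: 125, 216, 343, 512 → 729.
Second coordinate goes 29, 35, 42, 50 → 59 (differences are 6, 7, 8, … (increasing by 1 each time)).
Third coordinate goes 16, 20, 25, 31 → 38 (differences are 4, 5, 6, … (increasing by 1 each time)).
Fourth coordinate goes 127, 218, 345, 514 → 731 (always 2 more than the first coordinate).
Combining the parts gives <729/59/38/731>.

<729/59/38/731>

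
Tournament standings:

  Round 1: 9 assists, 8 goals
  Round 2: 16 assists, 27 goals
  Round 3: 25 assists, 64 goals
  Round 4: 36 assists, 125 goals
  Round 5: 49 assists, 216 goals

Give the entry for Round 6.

64 assists, 343 goals

Assists — perfect squares: 3², 4², 5², …: 9, 16, 25, 36, 49 → 64.
Goals goes 8, 27, 64, 125, 216 → 343 (perfect cubes: 2³, 3³, 4³, …).
So the next line is 64 assists, 343 goals.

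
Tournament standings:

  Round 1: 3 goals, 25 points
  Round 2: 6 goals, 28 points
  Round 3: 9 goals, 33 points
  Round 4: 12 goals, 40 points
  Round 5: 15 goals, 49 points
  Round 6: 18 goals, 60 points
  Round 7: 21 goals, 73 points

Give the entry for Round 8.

Goals: +3 each step; 3, 6, 9, 12, 15, 18, 21 → 24.
Points: 25, 28, 33, 40, 49, 60, 73 → 88 (differences are 3, 5, 7, … (increasing by 2 each time)).
So the next record is 24 goals, 88 points.

24 goals, 88 points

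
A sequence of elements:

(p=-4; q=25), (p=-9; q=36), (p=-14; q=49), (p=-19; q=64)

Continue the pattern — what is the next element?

(p=-24; q=81)

P: -4, -9, -14, -19 → -24 (−5 each step).
Q: 25, 36, 49, 64 → 81 (perfect squares: 5², 6², 7², …).
Putting it together: (p=-24; q=81).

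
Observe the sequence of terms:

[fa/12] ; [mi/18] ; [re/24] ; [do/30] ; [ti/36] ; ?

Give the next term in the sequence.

Note: runs backward through the solfège scale do→ti, so fa, mi, re, do, ti → la.
Second slot: 12, 18, 24, 30, 36 → 42 (+6 each step).
So the next term is [la/42].

[la/42]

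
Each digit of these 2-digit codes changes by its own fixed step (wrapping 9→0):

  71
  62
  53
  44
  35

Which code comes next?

For the first digit, −1 each step, mod 10: 7, 6, 5, 4, 3 → 2.
Second digit: +1 each step, mod 10; 1, 2, 3, 4, 5 → 6.
Putting it together: 26.

26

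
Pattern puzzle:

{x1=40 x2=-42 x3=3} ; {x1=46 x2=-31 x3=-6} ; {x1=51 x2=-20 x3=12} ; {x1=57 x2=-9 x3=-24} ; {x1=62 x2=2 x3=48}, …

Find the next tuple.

X1 goes 40, 46, 51, 57, 62 → 68 (alternating steps +6, +5, +6, +5, …).
For the x2, +11 each step: -42, -31, -20, -9, 2 → 13.
X3: ×(-2) each step; 3, -6, 12, -24, 48 → -96.
So the next tuple is {x1=68 x2=13 x3=-96}.

{x1=68 x2=13 x3=-96}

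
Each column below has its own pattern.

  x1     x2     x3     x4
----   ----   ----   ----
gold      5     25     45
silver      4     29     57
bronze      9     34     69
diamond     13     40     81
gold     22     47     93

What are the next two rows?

silver  35  55  105; bronze  57  64  117

Column x1 goes gold, silver, bronze, diamond, gold → silver → bronze (repeats gold → silver → bronze → diamond).
Column x2 — each term is the sum of the two before it: 5, 4, 9, 13, 22 → 35 → 57.
For the column x3, differences are 4, 5, 6, … (increasing by 1 each time): 25, 29, 34, 40, 47 → 55 → 64.
For the column x4, +12 each step: 45, 57, 69, 81, 93 → 105 → 117.
So the next two rows are silver  35  55  105 and bronze  57  64  117.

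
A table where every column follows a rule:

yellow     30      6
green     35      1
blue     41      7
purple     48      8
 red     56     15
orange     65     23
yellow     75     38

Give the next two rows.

Colour goes yellow, green, blue, purple, red, orange, yellow → green → blue (repeats yellow → green → blue → purple → red → orange).
Second component — differences are 5, 6, 7, … (increasing by 1 each time): 30, 35, 41, 48, 56, 65, 75 → 86 → 98.
Third component: each term is the sum of the two before it, so 6, 1, 7, 8, 15, 23, 38 → 61 → 99.
So the next two rows are green  86  61 and blue  98  99.

green  86  61; blue  98  99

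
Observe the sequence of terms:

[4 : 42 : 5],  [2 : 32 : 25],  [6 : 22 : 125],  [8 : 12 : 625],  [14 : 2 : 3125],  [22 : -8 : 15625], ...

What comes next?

First coordinate — each term is the sum of the two before it: 4, 2, 6, 8, 14, 22 → 36.
Second coordinate: −10 each step; 42, 32, 22, 12, 2, -8 → -18.
Third coordinate: 5, 25, 125, 625, 3125, 15625 → 78125 (×5 each step).
Combining the parts gives [36 : -18 : 78125].

[36 : -18 : 78125]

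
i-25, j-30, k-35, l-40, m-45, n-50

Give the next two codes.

o-55 then p-60

Letter: i, j, k, l, m, n → o → p (letters move forward 1 place in the alphabet).
Second component: 25, 30, 35, 40, 45, 50 → 55 → 60 (+5 each step).
Putting the parts together: o-55 and then p-60.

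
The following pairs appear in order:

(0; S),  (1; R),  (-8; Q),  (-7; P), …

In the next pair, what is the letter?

First part goes 0, 1, -8, -7 → -16 (alternating steps +1, −9, +1, −9, …).
Letter goes S, R, Q, P → O (letters move back 1 place in the alphabet).

O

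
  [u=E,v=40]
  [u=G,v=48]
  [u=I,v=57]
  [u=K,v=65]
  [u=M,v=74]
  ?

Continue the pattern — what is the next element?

U: letters move forward 2 places in the alphabet, so E, G, I, K, M → O.
V — alternating steps +8, +9, +8, +9, …: 40, 48, 57, 65, 74 → 82.
So the next element is [u=O,v=82].

[u=O,v=82]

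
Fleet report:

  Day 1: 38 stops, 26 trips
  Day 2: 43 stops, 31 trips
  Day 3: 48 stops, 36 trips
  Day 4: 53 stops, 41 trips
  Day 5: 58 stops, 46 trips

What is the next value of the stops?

63

Stops: +5 each step; 38, 43, 48, 53, 58 → 63.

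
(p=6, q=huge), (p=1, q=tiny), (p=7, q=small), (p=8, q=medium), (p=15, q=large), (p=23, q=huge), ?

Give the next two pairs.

P: 6, 1, 7, 8, 15, 23 → 38 → 61 (each term is the sum of the two before it).
Q: huge, tiny, small, medium, large, huge → tiny → small (repeats huge → tiny → small → medium → large).
So the next two pairs are (p=38, q=tiny) and (p=61, q=small).

(p=38, q=tiny), (p=61, q=small)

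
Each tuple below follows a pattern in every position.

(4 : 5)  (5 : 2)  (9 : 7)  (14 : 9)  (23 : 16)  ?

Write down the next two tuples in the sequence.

First value goes 4, 5, 9, 14, 23 → 37 → 60 (each term is the sum of the two before it).
Second value: 5, 2, 7, 9, 16 → 25 → 41 (each term is the sum of the two before it).
Putting the parts together: (37 : 25) and then (60 : 41).

(37 : 25), (60 : 41)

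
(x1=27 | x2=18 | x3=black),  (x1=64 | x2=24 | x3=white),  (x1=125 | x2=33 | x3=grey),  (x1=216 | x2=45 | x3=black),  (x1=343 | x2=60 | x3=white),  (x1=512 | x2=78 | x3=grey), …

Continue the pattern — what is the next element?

(x1=729 | x2=99 | x3=black)

X1: perfect cubes: 3³, 4³, 5³, …; 27, 64, 125, 216, 343, 512 → 729.
X2: differences are 6, 9, 12, … (increasing by 3 each time), so 18, 24, 33, 45, 60, 78 → 99.
X3: repeats black → white → grey; black, white, grey, black, white, grey → black.
Putting it together: (x1=729 | x2=99 | x3=black).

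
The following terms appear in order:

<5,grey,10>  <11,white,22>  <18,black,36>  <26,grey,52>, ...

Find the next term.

<35,white,70>

First value: 5, 11, 18, 26 → 35 (differences are 6, 7, 8, … (increasing by 1 each time)).
Shade goes grey, white, black, grey → white (repeats grey → white → black).
Third value: always 2 × the first value; 10, 22, 36, 52 → 70.
Combining the parts gives <35,white,70>.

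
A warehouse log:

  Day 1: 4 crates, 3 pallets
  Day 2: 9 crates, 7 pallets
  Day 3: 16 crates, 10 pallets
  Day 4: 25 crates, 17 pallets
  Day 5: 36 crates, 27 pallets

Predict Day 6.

49 crates, 44 pallets

Crates — perfect squares: 2², 3², 4², …: 4, 9, 16, 25, 36 → 49.
For the pallets, each term is the sum of the two before it: 3, 7, 10, 17, 27 → 44.
Combining the parts gives 49 crates, 44 pallets.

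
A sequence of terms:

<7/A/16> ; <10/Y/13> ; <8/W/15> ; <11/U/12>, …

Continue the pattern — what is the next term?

<9/S/14>

First coordinate: alternating steps +3, −2, +3, −2, …; 7, 10, 8, 11 → 9.
Letter goes A, Y, W, U → S (letters move back 2 places in the alphabet, wrapping A→Z).
Third coordinate: together with the first coordinate always sums to 23; 16, 13, 15, 12 → 14.
So the next term is <9/S/14>.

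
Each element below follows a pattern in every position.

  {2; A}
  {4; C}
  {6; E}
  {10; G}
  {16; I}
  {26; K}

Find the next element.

{42; M}

For the first entry, each term is the sum of the two before it: 2, 4, 6, 10, 16, 26 → 42.
Letter — letters move forward 2 places in the alphabet: A, C, E, G, I, K → M.
Putting it together: {42; M}.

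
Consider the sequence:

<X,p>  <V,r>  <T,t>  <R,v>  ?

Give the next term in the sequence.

First letter: letters move back 2 places in the alphabet, so X, V, T, R → P.
Second letter: letters move forward 2 places in the alphabet; p, r, t, v → x.
Combining the parts gives <P,x>.

<P,x>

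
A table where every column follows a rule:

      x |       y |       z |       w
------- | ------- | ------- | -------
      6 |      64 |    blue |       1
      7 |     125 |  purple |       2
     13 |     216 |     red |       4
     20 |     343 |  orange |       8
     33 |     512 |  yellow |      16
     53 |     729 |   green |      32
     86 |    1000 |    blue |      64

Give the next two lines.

Column x — each term is the sum of the two before it: 6, 7, 13, 20, 33, 53, 86 → 139 → 225.
Column y: perfect cubes: 4³, 5³, 6³, …; 64, 125, 216, 343, 512, 729, 1000 → 1331 → 1728.
Column z: blue, purple, red, orange, yellow, green, blue → purple → red (repeats blue → purple → red → orange → yellow → green).
Column w: ×2 each step; 1, 2, 4, 8, 16, 32, 64 → 128 → 256.
Putting the parts together: 139  1331  purple  128 and then 225  1728  red  256.

139  1331  purple  128; 225  1728  red  256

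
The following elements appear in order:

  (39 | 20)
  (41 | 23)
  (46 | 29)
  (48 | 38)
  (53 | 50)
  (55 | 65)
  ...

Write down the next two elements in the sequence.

(60 | 83), (62 | 104)

First component: alternating steps +2, +5, +2, +5, …; 39, 41, 46, 48, 53, 55 → 60 → 62.
Second component — differences are 3, 6, 9, … (increasing by 3 each time): 20, 23, 29, 38, 50, 65 → 83 → 104.
Putting the parts together: (60 | 83) and then (62 | 104).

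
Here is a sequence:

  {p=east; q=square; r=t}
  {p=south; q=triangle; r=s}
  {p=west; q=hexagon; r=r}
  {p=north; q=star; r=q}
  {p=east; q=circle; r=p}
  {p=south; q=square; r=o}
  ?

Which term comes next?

P: repeats east → south → west → north; east, south, west, north, east, south → west.
Q: square, triangle, hexagon, star, circle, square → triangle (repeats square → triangle → hexagon → star → circle).
R: t, s, r, q, p, o → n (letters move back 1 place in the alphabet).
Putting it together: {p=west; q=triangle; r=n}.

{p=west; q=triangle; r=n}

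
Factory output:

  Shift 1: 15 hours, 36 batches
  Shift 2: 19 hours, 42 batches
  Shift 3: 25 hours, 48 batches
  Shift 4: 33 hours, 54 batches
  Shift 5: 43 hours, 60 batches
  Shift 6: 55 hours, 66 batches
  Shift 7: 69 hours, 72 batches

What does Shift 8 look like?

Hours — differences are 4, 6, 8, … (increasing by 2 each time): 15, 19, 25, 33, 43, 55, 69 → 85.
Batches: 36, 42, 48, 54, 60, 66, 72 → 78 (+6 each step).
Putting it together: 85 hours, 78 batches.

85 hours, 78 batches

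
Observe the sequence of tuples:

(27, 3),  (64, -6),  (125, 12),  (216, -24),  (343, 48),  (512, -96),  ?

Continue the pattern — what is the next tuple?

(729, 192)

First slot: perfect cubes: 3³, 4³, 5³, …; 27, 64, 125, 216, 343, 512 → 729.
Second slot goes 3, -6, 12, -24, 48, -96 → 192 (×(-2) each step).
Combining the parts gives (729, 192).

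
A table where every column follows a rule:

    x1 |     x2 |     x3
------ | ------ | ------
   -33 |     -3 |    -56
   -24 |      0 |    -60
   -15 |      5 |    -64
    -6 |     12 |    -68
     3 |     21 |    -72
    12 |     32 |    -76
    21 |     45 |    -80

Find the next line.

30  60  -84

Column x1: +9 each step; -33, -24, -15, -6, 3, 12, 21 → 30.
Column x2 goes -3, 0, 5, 12, 21, 32, 45 → 60 (differences are 3, 5, 7, … (increasing by 2 each time)).
Column x3: −4 each step; -56, -60, -64, -68, -72, -76, -80 → -84.
So the next line is 30  60  -84.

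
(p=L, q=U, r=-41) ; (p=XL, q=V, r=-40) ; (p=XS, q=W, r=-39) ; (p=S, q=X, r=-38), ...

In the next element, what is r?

R: +1 each step, so -41, -40, -39, -38 → -37.

-37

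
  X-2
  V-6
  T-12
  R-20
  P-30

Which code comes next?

N-42

Letter: letters move back 2 places in the alphabet; X, V, T, R, P → N.
Second component: 2, 6, 12, 20, 30 → 42 (differences are 4, 6, 8, … (increasing by 2 each time)).
Combining the parts gives N-42.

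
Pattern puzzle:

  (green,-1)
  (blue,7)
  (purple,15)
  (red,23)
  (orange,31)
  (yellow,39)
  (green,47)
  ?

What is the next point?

Colour goes green, blue, purple, red, orange, yellow, green → blue (repeats green → blue → purple → red → orange → yellow).
Second entry: -1, 7, 15, 23, 31, 39, 47 → 55 (+8 each step).
Putting it together: (blue,55).

(blue,55)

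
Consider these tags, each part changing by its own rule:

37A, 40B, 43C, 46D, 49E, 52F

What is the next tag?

55G

First component: 37, 40, 43, 46, 49, 52 → 55 (+3 each step).
Letter: letters move forward 1 place in the alphabet; A, B, C, D, E, F → G.
So the next tag is 55G.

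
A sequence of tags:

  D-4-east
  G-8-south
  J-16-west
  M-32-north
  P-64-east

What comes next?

Letter: letters move forward 3 places in the alphabet, so D, G, J, M, P → S.
Second component: ×2 each step; 4, 8, 16, 32, 64 → 128.
Direction: east, south, west, north, east → south (repeats east → south → west → north).
Putting it together: S-128-south.

S-128-south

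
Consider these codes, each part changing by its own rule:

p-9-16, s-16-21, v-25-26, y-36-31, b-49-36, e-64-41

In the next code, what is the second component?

Second component: 9, 16, 25, 36, 49, 64 → 81 (perfect squares: 3², 4², 5², …).

81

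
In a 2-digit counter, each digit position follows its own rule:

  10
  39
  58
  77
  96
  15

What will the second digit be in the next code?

4

Second digit: −1 each step, mod 10; 0, 9, 8, 7, 6, 5 → 4.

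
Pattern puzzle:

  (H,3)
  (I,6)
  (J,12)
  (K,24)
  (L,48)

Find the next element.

For the letter, letters move forward 1 place in the alphabet: H, I, J, K, L → M.
Second slot: ×2 each step, so 3, 6, 12, 24, 48 → 96.
Putting it together: (M,96).

(M,96)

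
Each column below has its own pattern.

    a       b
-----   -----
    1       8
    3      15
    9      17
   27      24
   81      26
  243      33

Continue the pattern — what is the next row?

729  35

Column a — ×3 each step: 1, 3, 9, 27, 81, 243 → 729.
Column b: 8, 15, 17, 24, 26, 33 → 35 (alternating steps +7, +2, +7, +2, …).
Putting it together: 729  35.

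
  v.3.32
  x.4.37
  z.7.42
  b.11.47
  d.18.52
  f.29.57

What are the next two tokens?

h.47.62 then j.76.67

For the letter, letters move forward 2 places in the alphabet, wrapping Z→A: v, x, z, b, d, f → h → j.
Second component: each term is the sum of the two before it, so 3, 4, 7, 11, 18, 29 → 47 → 76.
For the third component, +5 each step: 32, 37, 42, 47, 52, 57 → 62 → 67.
Putting the parts together: h.47.62 and then j.76.67.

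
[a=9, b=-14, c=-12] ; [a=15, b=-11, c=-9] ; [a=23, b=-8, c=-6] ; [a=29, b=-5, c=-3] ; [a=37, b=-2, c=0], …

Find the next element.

A — alternating steps +6, +8, +6, +8, …: 9, 15, 23, 29, 37 → 43.
B: +3 each step; -14, -11, -8, -5, -2 → 1.
C: always 2 more than the b; -12, -9, -6, -3, 0 → 3.
So the next element is [a=43, b=1, c=3].

[a=43, b=1, c=3]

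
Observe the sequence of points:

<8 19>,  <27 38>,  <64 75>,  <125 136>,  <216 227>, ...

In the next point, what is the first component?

343

First component: 8, 27, 64, 125, 216 → 343 (perfect cubes: 2³, 3³, 4³, …).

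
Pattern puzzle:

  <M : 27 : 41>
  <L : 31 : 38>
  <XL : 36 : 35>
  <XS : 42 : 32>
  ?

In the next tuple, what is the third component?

Third component: −3 each step; 41, 38, 35, 32 → 29.

29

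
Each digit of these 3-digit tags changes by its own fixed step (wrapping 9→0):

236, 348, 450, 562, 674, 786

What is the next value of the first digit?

8

First digit: +1 each step, mod 10; 2, 3, 4, 5, 6, 7 → 8.
Second digit goes 3, 4, 5, 6, 7, 8 → 9 (+1 each step, mod 10).
Third digit: +2 each step, mod 10; 6, 8, 0, 2, 4, 6 → 8.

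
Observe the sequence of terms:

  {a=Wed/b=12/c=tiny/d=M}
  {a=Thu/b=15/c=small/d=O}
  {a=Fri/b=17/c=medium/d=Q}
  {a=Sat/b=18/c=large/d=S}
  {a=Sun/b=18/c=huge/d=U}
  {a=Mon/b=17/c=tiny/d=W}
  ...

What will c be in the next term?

C: tiny, small, medium, large, huge, tiny → small (repeats tiny → small → medium → large → huge).

small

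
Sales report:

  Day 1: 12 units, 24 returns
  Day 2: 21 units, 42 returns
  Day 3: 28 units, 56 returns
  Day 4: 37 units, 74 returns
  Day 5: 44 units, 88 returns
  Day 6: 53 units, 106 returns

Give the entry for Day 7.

60 units, 120 returns

For the units, alternating steps +9, +7, +9, +7, …: 12, 21, 28, 37, 44, 53 → 60.
For the returns, always 2 × the units: 24, 42, 56, 74, 88, 106 → 120.
Combining the parts gives 60 units, 120 returns.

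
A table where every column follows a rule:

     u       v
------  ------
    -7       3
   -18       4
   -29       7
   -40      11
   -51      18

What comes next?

Column u: −11 each step, so -7, -18, -29, -40, -51 → -62.
Column v: each term is the sum of the two before it, so 3, 4, 7, 11, 18 → 29.
Putting it together: -62  29.

-62  29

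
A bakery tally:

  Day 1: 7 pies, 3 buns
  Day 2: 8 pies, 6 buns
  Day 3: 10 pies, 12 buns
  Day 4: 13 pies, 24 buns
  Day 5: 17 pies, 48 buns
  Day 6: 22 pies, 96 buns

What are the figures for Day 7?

28 pies, 192 buns

Pies: 7, 8, 10, 13, 17, 22 → 28 (differences are 1, 2, 3, … (increasing by 1 each time)).
For the buns, ×2 each step: 3, 6, 12, 24, 48, 96 → 192.
Putting it together: 28 pies, 192 buns.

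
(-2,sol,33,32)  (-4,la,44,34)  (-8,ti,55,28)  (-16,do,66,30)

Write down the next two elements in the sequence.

(-32,re,77,24), (-64,mi,88,26)

For the first value, ×2 each step: -2, -4, -8, -16 → -32 → -64.
Note: runs through the solfège scale do→ti; sol, la, ti, do → re → mi.
For the third value, +11 each step: 33, 44, 55, 66 → 77 → 88.
Fourth value: alternating steps +2, −6, +2, −6, …; 32, 34, 28, 30 → 24 → 26.
Putting the parts together: (-32,re,77,24) and then (-64,mi,88,26).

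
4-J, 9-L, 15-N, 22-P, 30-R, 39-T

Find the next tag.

First component goes 4, 9, 15, 22, 30, 39 → 49 (differences are 5, 6, 7, … (increasing by 1 each time)).
Letter: letters move forward 2 places in the alphabet; J, L, N, P, R, T → V.
Putting it together: 49-V.

49-V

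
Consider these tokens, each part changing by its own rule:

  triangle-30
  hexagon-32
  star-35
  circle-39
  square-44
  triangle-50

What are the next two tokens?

Shape goes triangle, hexagon, star, circle, square, triangle → hexagon → star (repeats triangle → hexagon → star → circle → square).
Second component: differences are 2, 3, 4, … (increasing by 1 each time), so 30, 32, 35, 39, 44, 50 → 57 → 65.
So the next two tokens are hexagon-57 and star-65.

hexagon-57, star-65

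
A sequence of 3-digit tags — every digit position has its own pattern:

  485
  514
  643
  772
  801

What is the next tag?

For the first digit, +1 each step, mod 10: 4, 5, 6, 7, 8 → 9.
Second digit: 8, 1, 4, 7, 0 → 3 (+3 each step, mod 10).
Third digit: 5, 4, 3, 2, 1 → 0 (−1 each step, mod 10).
Combining the parts gives 930.

930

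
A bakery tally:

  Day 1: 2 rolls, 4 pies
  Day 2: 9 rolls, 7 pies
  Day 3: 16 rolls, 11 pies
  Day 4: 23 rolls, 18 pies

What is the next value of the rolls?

30

Rolls — +7 each step: 2, 9, 16, 23 → 30.
Pies goes 4, 7, 11, 18 → 29 (each term is the sum of the two before it).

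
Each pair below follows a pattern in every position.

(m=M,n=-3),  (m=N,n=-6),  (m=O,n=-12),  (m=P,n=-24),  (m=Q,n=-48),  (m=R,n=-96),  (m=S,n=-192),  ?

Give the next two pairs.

(m=T,n=-384), (m=U,n=-768)

M: letters move forward 1 place in the alphabet, so M, N, O, P, Q, R, S → T → U.
N: -3, -6, -12, -24, -48, -96, -192 → -384 → -768 (×2 each step).
Putting the parts together: (m=T,n=-384) and then (m=U,n=-768).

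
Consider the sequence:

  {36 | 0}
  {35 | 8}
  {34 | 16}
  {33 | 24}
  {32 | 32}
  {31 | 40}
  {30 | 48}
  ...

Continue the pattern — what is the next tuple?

{29 | 56}

First component: −1 each step, so 36, 35, 34, 33, 32, 31, 30 → 29.
Second component: +8 each step, so 0, 8, 16, 24, 32, 40, 48 → 56.
So the next tuple is {29 | 56}.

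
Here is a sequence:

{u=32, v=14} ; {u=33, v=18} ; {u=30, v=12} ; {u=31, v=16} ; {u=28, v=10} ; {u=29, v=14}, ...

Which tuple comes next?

U — alternating steps +1, −3, +1, −3, …: 32, 33, 30, 31, 28, 29 → 26.
V — alternating steps +4, −6, +4, −6, …: 14, 18, 12, 16, 10, 14 → 8.
So the next tuple is {u=26, v=8}.

{u=26, v=8}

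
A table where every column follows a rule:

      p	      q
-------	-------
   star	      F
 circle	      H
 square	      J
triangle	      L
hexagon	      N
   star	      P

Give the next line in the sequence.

circle  R

Column p: repeats star → circle → square → triangle → hexagon; star, circle, square, triangle, hexagon, star → circle.
Column q: letters move forward 2 places in the alphabet, so F, H, J, L, N, P → R.
Combining the parts gives circle  R.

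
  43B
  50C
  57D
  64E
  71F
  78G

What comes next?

First component — +7 each step: 43, 50, 57, 64, 71, 78 → 85.
Letter goes B, C, D, E, F, G → H (letters move forward 1 place in the alphabet).
So the next tag is 85H.

85H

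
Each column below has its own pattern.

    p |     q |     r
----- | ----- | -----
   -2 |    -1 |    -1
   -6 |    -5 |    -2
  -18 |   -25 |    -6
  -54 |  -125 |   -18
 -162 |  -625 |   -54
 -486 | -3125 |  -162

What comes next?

-1458  -15625  -486

For the column p, ×3 each step: -2, -6, -18, -54, -162, -486 → -1458.
Column q: ×5 each step, so -1, -5, -25, -125, -625, -3125 → -15625.
Column r: always the previous value of the column p; -1, -2, -6, -18, -54, -162 → -486.
Combining the parts gives -1458  -15625  -486.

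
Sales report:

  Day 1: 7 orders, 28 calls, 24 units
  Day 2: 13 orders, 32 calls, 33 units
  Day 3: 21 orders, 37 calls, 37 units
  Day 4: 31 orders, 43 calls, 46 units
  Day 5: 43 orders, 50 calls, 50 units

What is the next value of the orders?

For the orders, differences are 6, 8, 10, … (increasing by 2 each time): 7, 13, 21, 31, 43 → 57.
Calls goes 28, 32, 37, 43, 50 → 58 (differences are 4, 5, 6, … (increasing by 1 each time)).
Units: alternating steps +9, +4, +9, +4, …, so 24, 33, 37, 46, 50 → 59.

57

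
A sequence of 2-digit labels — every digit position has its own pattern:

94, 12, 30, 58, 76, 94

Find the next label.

First digit: +2 each step, mod 10, so 9, 1, 3, 5, 7, 9 → 1.
For the second digit, −2 each step, mod 10: 4, 2, 0, 8, 6, 4 → 2.
Putting it together: 12.

12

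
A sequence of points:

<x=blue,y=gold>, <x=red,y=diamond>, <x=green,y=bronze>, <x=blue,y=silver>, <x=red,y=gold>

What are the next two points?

X — repeats blue → red → green: blue, red, green, blue, red → green → blue.
Y: gold, diamond, bronze, silver, gold → diamond → bronze (repeats gold → diamond → bronze → silver).
Putting the parts together: <x=green,y=diamond> and then <x=blue,y=bronze>.

<x=green,y=diamond>, <x=blue,y=bronze>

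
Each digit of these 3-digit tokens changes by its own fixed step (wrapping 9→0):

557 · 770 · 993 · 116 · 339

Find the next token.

552

For the first digit, +2 each step, mod 10: 5, 7, 9, 1, 3 → 5.
Second digit: 5, 7, 9, 1, 3 → 5 (+2 each step, mod 10).
Third digit goes 7, 0, 3, 6, 9 → 2 (+3 each step, mod 10).
Putting it together: 552.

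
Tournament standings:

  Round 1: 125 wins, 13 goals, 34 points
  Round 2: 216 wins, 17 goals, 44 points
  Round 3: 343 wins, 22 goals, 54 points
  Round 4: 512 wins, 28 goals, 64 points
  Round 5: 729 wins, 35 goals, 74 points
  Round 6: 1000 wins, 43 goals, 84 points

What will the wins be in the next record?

1331

For the wins, perfect cubes: 5³, 6³, 7³, …: 125, 216, 343, 512, 729, 1000 → 1331.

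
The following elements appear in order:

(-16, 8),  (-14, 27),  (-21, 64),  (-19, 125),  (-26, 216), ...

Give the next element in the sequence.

First slot — alternating steps +2, −7, +2, −7, …: -16, -14, -21, -19, -26 → -24.
Second slot: perfect cubes: 2³, 3³, 4³, …; 8, 27, 64, 125, 216 → 343.
Putting it together: (-24, 343).

(-24, 343)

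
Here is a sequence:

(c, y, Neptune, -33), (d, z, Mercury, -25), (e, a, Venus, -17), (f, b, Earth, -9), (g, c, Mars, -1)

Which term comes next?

(h, d, Jupiter, 7)

For the first letter, letters move forward 1 place in the alphabet: c, d, e, f, g → h.
Second letter: letters move forward 1 place in the alphabet, wrapping Z→A, so y, z, a, b, c → d.
Planet — runs through the planets Mercury→Neptune: Neptune, Mercury, Venus, Earth, Mars → Jupiter.
Fourth part: -33, -25, -17, -9, -1 → 7 (+8 each step).
So the next term is (h, d, Jupiter, 7).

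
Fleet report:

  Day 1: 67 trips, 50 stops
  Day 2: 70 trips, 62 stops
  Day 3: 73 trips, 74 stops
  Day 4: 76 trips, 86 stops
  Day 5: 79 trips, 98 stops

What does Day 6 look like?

Trips: 67, 70, 73, 76, 79 → 82 (+3 each step).
Stops: 50, 62, 74, 86, 98 → 110 (+12 each step).
So the next row is 82 trips, 110 stops.

82 trips, 110 stops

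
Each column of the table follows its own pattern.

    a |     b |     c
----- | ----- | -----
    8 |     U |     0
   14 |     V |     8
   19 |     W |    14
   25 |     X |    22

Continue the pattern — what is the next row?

30  Y  28

Column a: alternating steps +6, +5, +6, +5, …, so 8, 14, 19, 25 → 30.
Column b: U, V, W, X → Y (letters move forward 1 place in the alphabet).
Column c: 0, 8, 14, 22 → 28 (alternating steps +8, +6, +8, +6, …).
Combining the parts gives 30  Y  28.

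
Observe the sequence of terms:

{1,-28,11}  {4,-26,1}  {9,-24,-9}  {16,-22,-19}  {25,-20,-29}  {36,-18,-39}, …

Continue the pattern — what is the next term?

First entry: perfect squares: 1², 2², 3², …, so 1, 4, 9, 16, 25, 36 → 49.
Second entry — +2 each step: -28, -26, -24, -22, -20, -18 → -16.
Third entry — −10 each step: 11, 1, -9, -19, -29, -39 → -49.
Combining the parts gives {49,-16,-49}.

{49,-16,-49}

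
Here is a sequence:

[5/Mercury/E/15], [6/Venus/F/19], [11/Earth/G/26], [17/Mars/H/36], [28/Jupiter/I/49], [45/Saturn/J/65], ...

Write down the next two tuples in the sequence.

[73/Uranus/K/84], [118/Neptune/L/106]

First value: each term is the sum of the two before it, so 5, 6, 11, 17, 28, 45 → 73 → 118.
For the planet, runs through the planets Mercury→Neptune: Mercury, Venus, Earth, Mars, Jupiter, Saturn → Uranus → Neptune.
Letter: letters move forward 1 place in the alphabet; E, F, G, H, I, J → K → L.
Fourth value — differences are 4, 7, 10, … (increasing by 3 each time): 15, 19, 26, 36, 49, 65 → 84 → 106.
Putting the parts together: [73/Uranus/K/84] and then [118/Neptune/L/106].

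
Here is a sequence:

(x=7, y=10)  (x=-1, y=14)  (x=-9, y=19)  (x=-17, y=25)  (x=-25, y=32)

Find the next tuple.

(x=-33, y=40)

X goes 7, -1, -9, -17, -25 → -33 (−8 each step).
For the y, differences are 4, 5, 6, … (increasing by 1 each time): 10, 14, 19, 25, 32 → 40.
Putting it together: (x=-33, y=40).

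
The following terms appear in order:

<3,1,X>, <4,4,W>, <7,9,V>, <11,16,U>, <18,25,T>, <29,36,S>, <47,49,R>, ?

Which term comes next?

<76,64,Q>

First slot: each term is the sum of the two before it; 3, 4, 7, 11, 18, 29, 47 → 76.
Second slot: 1, 4, 9, 16, 25, 36, 49 → 64 (perfect squares: 1², 2², 3², …).
Letter — letters move back 1 place in the alphabet: X, W, V, U, T, S, R → Q.
Combining the parts gives <76,64,Q>.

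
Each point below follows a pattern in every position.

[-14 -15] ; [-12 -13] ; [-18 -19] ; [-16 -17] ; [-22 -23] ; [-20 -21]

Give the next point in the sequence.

[-26 -27]

First entry: alternating steps +2, −6, +2, −6, …; -14, -12, -18, -16, -22, -20 → -26.
For the second entry, always 1 less than the first entry: -15, -13, -19, -17, -23, -21 → -27.
Putting it together: [-26 -27].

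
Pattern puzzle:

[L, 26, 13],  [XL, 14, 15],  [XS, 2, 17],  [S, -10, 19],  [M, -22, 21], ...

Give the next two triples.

[L, -34, 23], [XL, -46, 25]

For the size, runs through clothing sizes XS→XL: L, XL, XS, S, M → L → XL.
Second slot: −12 each step, so 26, 14, 2, -10, -22 → -34 → -46.
Third slot: 13, 15, 17, 19, 21 → 23 → 25 (+2 each step).
Putting the parts together: [L, -34, 23] and then [XL, -46, 25].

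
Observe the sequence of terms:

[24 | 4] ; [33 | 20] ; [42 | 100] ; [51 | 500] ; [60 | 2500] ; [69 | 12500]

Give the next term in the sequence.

[78 | 62500]

For the first entry, +9 each step: 24, 33, 42, 51, 60, 69 → 78.
Second entry — ×5 each step: 4, 20, 100, 500, 2500, 12500 → 62500.
Combining the parts gives [78 | 62500].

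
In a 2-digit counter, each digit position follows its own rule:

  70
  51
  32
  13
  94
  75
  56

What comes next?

37

First digit: 7, 5, 3, 1, 9, 7, 5 → 3 (−2 each step, mod 10).
Second digit: 0, 1, 2, 3, 4, 5, 6 → 7 (+1 each step, mod 10).
Putting it together: 37.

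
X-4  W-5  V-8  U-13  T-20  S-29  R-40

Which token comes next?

For the letter, letters move back 1 place in the alphabet: X, W, V, U, T, S, R → Q.
Second component goes 4, 5, 8, 13, 20, 29, 40 → 53 (differences are 1, 3, 5, … (increasing by 2 each time)).
Putting it together: Q-53.

Q-53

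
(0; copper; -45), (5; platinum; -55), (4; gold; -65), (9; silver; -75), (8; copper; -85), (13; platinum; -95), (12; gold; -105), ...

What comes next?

(17; silver; -115)

First value — alternating steps +5, −1, +5, −1, …: 0, 5, 4, 9, 8, 13, 12 → 17.
Metal: repeats copper → platinum → gold → silver; copper, platinum, gold, silver, copper, platinum, gold → silver.
Third value: −10 each step; -45, -55, -65, -75, -85, -95, -105 → -115.
So the next element is (17; silver; -115).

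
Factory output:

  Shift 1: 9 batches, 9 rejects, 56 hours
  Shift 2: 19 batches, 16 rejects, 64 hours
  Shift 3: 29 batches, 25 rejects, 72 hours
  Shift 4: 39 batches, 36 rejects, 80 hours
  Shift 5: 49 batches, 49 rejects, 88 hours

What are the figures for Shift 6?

Batches: 9, 19, 29, 39, 49 → 59 (+10 each step).
Rejects — perfect squares: 3², 4², 5², …: 9, 16, 25, 36, 49 → 64.
Hours — +8 each step: 56, 64, 72, 80, 88 → 96.
Combining the parts gives 59 batches, 64 rejects, 96 hours.

59 batches, 64 rejects, 96 hours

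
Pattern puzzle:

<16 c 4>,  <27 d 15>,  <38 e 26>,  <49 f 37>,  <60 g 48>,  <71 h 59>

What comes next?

<82 i 70>

First part: +11 each step; 16, 27, 38, 49, 60, 71 → 82.
Letter: letters move forward 1 place in the alphabet, so c, d, e, f, g, h → i.
Third part: 4, 15, 26, 37, 48, 59 → 70 (always 12 less than the first part).
Putting it together: <82 i 70>.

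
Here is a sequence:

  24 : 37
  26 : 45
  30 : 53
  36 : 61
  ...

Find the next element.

First value — differences are 2, 4, 6, … (increasing by 2 each time): 24, 26, 30, 36 → 44.
Second value — +8 each step: 37, 45, 53, 61 → 69.
Combining the parts gives 44 : 69.

44 : 69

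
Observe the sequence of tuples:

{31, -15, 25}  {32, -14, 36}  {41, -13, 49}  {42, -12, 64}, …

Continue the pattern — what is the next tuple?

{51, -11, 81}

First part: 31, 32, 41, 42 → 51 (alternating steps +1, +9, +1, +9, …).
Second part goes -15, -14, -13, -12 → -11 (+1 each step).
Third part: 25, 36, 49, 64 → 81 (perfect squares: 5², 6², 7², …).
Combining the parts gives {51, -11, 81}.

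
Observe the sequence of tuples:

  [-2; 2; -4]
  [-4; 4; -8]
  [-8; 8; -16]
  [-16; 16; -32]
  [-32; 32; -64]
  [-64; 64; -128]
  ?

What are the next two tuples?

[-128; 128; -256], [-256; 256; -512]

First component: ×2 each step; -2, -4, -8, -16, -32, -64 → -128 → -256.
Second component — ×2 each step: 2, 4, 8, 16, 32, 64 → 128 → 256.
Third component — always 2 × the first component: -4, -8, -16, -32, -64, -128 → -256 → -512.
Putting the parts together: [-128; 128; -256] and then [-256; 256; -512].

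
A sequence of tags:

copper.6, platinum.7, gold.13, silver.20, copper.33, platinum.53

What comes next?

gold.86

Metal: copper, platinum, gold, silver, copper, platinum → gold (repeats copper → platinum → gold → silver).
Second component — each term is the sum of the two before it: 6, 7, 13, 20, 33, 53 → 86.
Combining the parts gives gold.86.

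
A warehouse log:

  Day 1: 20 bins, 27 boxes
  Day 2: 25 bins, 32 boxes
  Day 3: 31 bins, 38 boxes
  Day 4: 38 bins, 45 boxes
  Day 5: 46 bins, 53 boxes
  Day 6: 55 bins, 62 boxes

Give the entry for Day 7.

Bins: differences are 5, 6, 7, … (increasing by 1 each time); 20, 25, 31, 38, 46, 55 → 65.
For the boxes, always 7 more than the bins: 27, 32, 38, 45, 53, 62 → 72.
So the next record is 65 bins, 72 boxes.

65 bins, 72 boxes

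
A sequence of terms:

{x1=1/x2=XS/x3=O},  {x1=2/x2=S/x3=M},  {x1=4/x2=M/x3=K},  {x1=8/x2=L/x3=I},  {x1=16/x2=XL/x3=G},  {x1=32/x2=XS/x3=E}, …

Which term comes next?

{x1=64/x2=S/x3=C}

X1 goes 1, 2, 4, 8, 16, 32 → 64 (×2 each step).
X2: repeats XS → S → M → L → XL; XS, S, M, L, XL, XS → S.
X3: letters move back 2 places in the alphabet, so O, M, K, I, G, E → C.
Putting it together: {x1=64/x2=S/x3=C}.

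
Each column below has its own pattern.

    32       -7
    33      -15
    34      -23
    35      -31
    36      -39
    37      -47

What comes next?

First component — +1 each step: 32, 33, 34, 35, 36, 37 → 38.
Second component: −8 each step; -7, -15, -23, -31, -39, -47 → -55.
Putting it together: 38  -55.

38  -55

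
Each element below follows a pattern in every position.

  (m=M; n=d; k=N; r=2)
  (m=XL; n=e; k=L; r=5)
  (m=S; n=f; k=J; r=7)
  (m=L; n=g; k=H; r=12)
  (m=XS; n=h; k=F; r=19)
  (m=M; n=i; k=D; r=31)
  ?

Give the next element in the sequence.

M: repeats M → XL → S → L → XS, so M, XL, S, L, XS, M → XL.
For the n, letters move forward 1 place in the alphabet: d, e, f, g, h, i → j.
K — letters move back 2 places in the alphabet: N, L, J, H, F, D → B.
R — each term is the sum of the two before it: 2, 5, 7, 12, 19, 31 → 50.
Putting it together: (m=XL; n=j; k=B; r=50).

(m=XL; n=j; k=B; r=50)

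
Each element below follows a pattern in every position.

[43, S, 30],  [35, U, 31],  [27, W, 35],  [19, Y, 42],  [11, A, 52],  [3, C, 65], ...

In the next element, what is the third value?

Third value — differences are 1, 4, 7, … (increasing by 3 each time): 30, 31, 35, 42, 52, 65 → 81.

81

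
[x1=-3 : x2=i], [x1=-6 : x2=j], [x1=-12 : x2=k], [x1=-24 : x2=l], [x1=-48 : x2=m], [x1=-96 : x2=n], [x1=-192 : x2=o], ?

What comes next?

X1: ×2 each step; -3, -6, -12, -24, -48, -96, -192 → -384.
X2: i, j, k, l, m, n, o → p (letters move forward 1 place in the alphabet).
So the next point is [x1=-384 : x2=p].

[x1=-384 : x2=p]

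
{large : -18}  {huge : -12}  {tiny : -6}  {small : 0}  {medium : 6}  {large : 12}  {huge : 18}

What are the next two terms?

{tiny : 24}, {small : 30}

Size: large, huge, tiny, small, medium, large, huge → tiny → small (repeats large → huge → tiny → small → medium).
For the second entry, +6 each step: -18, -12, -6, 0, 6, 12, 18 → 24 → 30.
Putting the parts together: {tiny : 24} and then {small : 30}.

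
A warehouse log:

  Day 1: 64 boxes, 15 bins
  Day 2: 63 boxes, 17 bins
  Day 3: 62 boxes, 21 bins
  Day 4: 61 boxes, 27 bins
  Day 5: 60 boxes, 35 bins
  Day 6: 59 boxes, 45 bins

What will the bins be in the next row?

Boxes: −1 each step; 64, 63, 62, 61, 60, 59 → 58.
Bins goes 15, 17, 21, 27, 35, 45 → 57 (differences are 2, 4, 6, … (increasing by 2 each time)).

57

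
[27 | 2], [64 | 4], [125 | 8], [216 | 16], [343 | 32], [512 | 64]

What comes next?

First coordinate — perfect cubes: 3³, 4³, 5³, …: 27, 64, 125, 216, 343, 512 → 729.
Second coordinate — ×2 each step: 2, 4, 8, 16, 32, 64 → 128.
Putting it together: [729 | 128].

[729 | 128]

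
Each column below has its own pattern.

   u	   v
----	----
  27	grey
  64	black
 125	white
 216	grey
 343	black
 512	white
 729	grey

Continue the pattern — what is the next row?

1000  black

For the column u, perfect cubes: 3³, 4³, 5³, …: 27, 64, 125, 216, 343, 512, 729 → 1000.
Column v: grey, black, white, grey, black, white, grey → black (repeats grey → black → white).
Combining the parts gives 1000  black.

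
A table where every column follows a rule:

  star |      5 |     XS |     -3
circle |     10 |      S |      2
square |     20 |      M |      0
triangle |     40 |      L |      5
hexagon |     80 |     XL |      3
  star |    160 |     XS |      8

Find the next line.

circle  320  S  6

Shape goes star, circle, square, triangle, hexagon, star → circle (repeats star → circle → square → triangle → hexagon).
Second component: ×2 each step; 5, 10, 20, 40, 80, 160 → 320.
Size: repeats XS → S → M → L → XL; XS, S, M, L, XL, XS → S.
Fourth component goes -3, 2, 0, 5, 3, 8 → 6 (alternating steps +5, −2, +5, −2, …).
Combining the parts gives circle  320  S  6.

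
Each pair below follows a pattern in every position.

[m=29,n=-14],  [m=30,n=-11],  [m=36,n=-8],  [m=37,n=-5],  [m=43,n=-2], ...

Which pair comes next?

M: 29, 30, 36, 37, 43 → 44 (alternating steps +1, +6, +1, +6, …).
N: +3 each step, so -14, -11, -8, -5, -2 → 1.
Putting it together: [m=44,n=1].

[m=44,n=1]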